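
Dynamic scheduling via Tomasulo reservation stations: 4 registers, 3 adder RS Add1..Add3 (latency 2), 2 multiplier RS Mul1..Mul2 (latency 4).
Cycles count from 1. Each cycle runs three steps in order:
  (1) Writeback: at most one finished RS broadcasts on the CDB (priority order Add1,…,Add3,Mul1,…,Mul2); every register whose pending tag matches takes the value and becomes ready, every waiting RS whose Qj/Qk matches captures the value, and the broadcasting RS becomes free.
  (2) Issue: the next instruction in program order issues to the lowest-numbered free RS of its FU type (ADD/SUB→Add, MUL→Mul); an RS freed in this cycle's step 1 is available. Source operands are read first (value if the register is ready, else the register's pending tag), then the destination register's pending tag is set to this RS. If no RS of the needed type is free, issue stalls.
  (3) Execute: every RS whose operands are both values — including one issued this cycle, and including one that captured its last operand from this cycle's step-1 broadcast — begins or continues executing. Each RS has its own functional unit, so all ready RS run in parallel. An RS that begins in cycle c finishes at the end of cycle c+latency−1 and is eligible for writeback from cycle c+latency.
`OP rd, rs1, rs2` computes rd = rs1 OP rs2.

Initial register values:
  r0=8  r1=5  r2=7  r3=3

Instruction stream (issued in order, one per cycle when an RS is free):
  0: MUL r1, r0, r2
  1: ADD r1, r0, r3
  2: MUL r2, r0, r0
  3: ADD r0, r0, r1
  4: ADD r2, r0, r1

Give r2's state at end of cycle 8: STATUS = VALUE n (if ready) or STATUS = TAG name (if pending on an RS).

STATUS = VALUE 30

cycle 1: issue MUL r1<-Mul1 // r0:8,r1:Mul1,r2:7,r3:3
cycle 2: issue ADD r1<-Add1 // r0:8,r1:Add1,r2:7,r3:3
cycle 3: issue MUL r2<-Mul2 // r0:8,r1:Add1,r2:Mul2,r3:3
cycle 4: CDB Add1=11; issue ADD r0<-Add1 // r0:Add1,r1:11,r2:Mul2,r3:3
cycle 5: CDB Mul1=56; issue ADD r2<-Add2 // r0:Add1,r1:11,r2:Add2,r3:3
cycle 6: CDB Add1=19 // r0:19,r1:11,r2:Add2,r3:3
cycle 7: CDB Mul2=64 // r0:19,r1:11,r2:Add2,r3:3
cycle 8: CDB Add2=30 // r0:19,r1:11,r2:30,r3:3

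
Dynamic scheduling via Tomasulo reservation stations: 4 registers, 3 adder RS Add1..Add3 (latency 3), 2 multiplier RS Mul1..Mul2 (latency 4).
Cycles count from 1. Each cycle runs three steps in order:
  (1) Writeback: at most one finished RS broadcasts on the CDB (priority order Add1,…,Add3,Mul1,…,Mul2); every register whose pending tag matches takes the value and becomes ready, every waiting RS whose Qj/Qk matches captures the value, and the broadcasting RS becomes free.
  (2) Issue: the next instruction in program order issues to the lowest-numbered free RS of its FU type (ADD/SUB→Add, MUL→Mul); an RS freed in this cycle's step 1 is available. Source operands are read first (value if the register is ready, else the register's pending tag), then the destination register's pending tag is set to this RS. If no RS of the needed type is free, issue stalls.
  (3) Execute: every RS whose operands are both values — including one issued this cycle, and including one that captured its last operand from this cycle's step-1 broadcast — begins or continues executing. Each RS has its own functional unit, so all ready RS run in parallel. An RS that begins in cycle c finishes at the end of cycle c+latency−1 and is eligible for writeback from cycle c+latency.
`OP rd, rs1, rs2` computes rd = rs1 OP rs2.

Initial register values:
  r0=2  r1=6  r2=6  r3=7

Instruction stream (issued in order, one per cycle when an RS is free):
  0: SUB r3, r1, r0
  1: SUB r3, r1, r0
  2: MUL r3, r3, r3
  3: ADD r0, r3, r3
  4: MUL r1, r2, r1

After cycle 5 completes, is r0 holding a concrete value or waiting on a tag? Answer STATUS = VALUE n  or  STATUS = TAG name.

STATUS = TAG Add1

  c1: issue SUB r3<-Add1  regs: r0:2,r1:6,r2:6,r3:Add1
  c2: issue SUB r3<-Add2  regs: r0:2,r1:6,r2:6,r3:Add2
  c3: issue MUL r3<-Mul1  regs: r0:2,r1:6,r2:6,r3:Mul1
  c4: CDB Add1=4; issue ADD r0<-Add1  regs: r0:Add1,r1:6,r2:6,r3:Mul1
  c5: CDB Add2=4; issue MUL r1<-Mul2  regs: r0:Add1,r1:Mul2,r2:6,r3:Mul1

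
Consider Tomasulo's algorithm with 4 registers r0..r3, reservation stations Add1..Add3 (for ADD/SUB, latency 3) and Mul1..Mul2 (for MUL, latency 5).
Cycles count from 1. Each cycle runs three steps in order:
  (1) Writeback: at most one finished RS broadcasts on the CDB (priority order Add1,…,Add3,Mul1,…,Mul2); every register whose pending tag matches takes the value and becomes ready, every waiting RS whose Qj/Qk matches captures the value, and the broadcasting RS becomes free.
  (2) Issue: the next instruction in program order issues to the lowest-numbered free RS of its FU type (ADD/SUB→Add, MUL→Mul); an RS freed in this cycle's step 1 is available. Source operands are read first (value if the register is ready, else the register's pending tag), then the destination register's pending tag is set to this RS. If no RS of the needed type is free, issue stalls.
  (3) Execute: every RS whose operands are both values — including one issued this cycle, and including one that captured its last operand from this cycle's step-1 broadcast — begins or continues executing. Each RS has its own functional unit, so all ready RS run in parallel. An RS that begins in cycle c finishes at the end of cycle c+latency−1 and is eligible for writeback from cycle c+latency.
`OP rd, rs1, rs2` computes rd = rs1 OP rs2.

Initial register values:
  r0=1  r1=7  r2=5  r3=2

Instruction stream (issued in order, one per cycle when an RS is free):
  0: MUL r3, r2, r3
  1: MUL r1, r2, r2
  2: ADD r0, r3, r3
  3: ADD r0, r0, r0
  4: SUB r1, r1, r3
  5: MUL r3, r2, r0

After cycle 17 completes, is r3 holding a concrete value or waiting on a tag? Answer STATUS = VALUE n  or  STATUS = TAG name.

STATUS = VALUE 200

  c1: issue MUL r3<-Mul1  regs: r0:1,r1:7,r2:5,r3:Mul1
  c2: issue MUL r1<-Mul2  regs: r0:1,r1:Mul2,r2:5,r3:Mul1
  c3: issue ADD r0<-Add1  regs: r0:Add1,r1:Mul2,r2:5,r3:Mul1
  c4: issue ADD r0<-Add2  regs: r0:Add2,r1:Mul2,r2:5,r3:Mul1
  c5: issue SUB r1<-Add3  regs: r0:Add2,r1:Add3,r2:5,r3:Mul1
  c6: CDB Mul1=10; issue MUL r3<-Mul1  regs: r0:Add2,r1:Add3,r2:5,r3:Mul1
  c7: CDB Mul2=25  regs: r0:Add2,r1:Add3,r2:5,r3:Mul1
  c8: -  regs: r0:Add2,r1:Add3,r2:5,r3:Mul1
  c9: CDB Add1=20  regs: r0:Add2,r1:Add3,r2:5,r3:Mul1
  c10: CDB Add3=15  regs: r0:Add2,r1:15,r2:5,r3:Mul1
  c11: -  regs: r0:Add2,r1:15,r2:5,r3:Mul1
  c12: CDB Add2=40  regs: r0:40,r1:15,r2:5,r3:Mul1
  c13: -  regs: r0:40,r1:15,r2:5,r3:Mul1
  c14: -  regs: r0:40,r1:15,r2:5,r3:Mul1
  c15: -  regs: r0:40,r1:15,r2:5,r3:Mul1
  c16: -  regs: r0:40,r1:15,r2:5,r3:Mul1
  c17: CDB Mul1=200  regs: r0:40,r1:15,r2:5,r3:200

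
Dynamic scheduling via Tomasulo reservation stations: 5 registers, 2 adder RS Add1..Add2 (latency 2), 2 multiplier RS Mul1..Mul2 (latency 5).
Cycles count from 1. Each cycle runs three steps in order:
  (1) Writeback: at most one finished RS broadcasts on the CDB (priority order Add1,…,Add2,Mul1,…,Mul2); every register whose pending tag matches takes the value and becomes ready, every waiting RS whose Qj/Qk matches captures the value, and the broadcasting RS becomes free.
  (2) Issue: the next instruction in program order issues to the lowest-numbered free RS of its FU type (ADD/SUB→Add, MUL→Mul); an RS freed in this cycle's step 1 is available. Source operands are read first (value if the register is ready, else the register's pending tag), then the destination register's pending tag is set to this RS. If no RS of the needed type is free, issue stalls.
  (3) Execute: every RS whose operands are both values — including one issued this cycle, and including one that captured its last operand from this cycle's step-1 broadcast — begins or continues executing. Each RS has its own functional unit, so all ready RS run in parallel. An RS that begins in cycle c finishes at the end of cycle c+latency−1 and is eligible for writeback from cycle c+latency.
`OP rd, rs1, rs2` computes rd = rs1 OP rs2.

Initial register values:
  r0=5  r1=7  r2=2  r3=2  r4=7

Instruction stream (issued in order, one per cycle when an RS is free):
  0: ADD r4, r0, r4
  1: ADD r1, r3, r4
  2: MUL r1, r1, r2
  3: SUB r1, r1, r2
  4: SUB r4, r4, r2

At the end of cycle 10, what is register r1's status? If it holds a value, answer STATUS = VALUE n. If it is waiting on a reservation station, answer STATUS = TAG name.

STATUS = TAG Add1

cycle 1: issue ADD r4<-Add1 // r0:5,r1:7,r2:2,r3:2,r4:Add1
cycle 2: issue ADD r1<-Add2 // r0:5,r1:Add2,r2:2,r3:2,r4:Add1
cycle 3: CDB Add1=12; issue MUL r1<-Mul1 // r0:5,r1:Mul1,r2:2,r3:2,r4:12
cycle 4: issue SUB r1<-Add1 // r0:5,r1:Add1,r2:2,r3:2,r4:12
cycle 5: CDB Add2=14; issue SUB r4<-Add2 // r0:5,r1:Add1,r2:2,r3:2,r4:Add2
cycle 6: - // r0:5,r1:Add1,r2:2,r3:2,r4:Add2
cycle 7: CDB Add2=10 // r0:5,r1:Add1,r2:2,r3:2,r4:10
cycle 8: - // r0:5,r1:Add1,r2:2,r3:2,r4:10
cycle 9: - // r0:5,r1:Add1,r2:2,r3:2,r4:10
cycle 10: CDB Mul1=28 // r0:5,r1:Add1,r2:2,r3:2,r4:10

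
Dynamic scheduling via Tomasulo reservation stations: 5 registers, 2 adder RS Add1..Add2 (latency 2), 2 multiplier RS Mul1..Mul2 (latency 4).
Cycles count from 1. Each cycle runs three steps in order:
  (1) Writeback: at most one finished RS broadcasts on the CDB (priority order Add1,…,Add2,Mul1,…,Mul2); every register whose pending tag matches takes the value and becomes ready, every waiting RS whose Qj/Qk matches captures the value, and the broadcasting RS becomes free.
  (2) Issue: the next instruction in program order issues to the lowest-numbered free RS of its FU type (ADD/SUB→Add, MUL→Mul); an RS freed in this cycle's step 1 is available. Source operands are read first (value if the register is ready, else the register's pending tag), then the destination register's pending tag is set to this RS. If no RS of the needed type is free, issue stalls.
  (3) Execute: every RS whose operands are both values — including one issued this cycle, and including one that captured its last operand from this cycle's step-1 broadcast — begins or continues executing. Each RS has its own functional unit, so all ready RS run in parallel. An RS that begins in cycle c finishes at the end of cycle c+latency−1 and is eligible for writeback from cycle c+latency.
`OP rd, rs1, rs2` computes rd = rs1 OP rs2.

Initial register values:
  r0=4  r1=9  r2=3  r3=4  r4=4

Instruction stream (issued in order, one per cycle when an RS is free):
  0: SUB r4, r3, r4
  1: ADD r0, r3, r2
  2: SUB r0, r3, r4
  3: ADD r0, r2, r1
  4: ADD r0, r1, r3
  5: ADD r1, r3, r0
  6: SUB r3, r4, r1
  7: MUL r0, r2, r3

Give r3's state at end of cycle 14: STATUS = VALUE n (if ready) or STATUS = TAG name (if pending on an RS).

STATUS = VALUE -17

cycle 1: issue SUB r4<-Add1 // r0:4,r1:9,r2:3,r3:4,r4:Add1
cycle 2: issue ADD r0<-Add2 // r0:Add2,r1:9,r2:3,r3:4,r4:Add1
cycle 3: CDB Add1=0; issue SUB r0<-Add1 // r0:Add1,r1:9,r2:3,r3:4,r4:0
cycle 4: CDB Add2=7; issue ADD r0<-Add2 // r0:Add2,r1:9,r2:3,r3:4,r4:0
cycle 5: CDB Add1=4; issue ADD r0<-Add1 // r0:Add1,r1:9,r2:3,r3:4,r4:0
cycle 6: CDB Add2=12; issue ADD r1<-Add2 // r0:Add1,r1:Add2,r2:3,r3:4,r4:0
cycle 7: CDB Add1=13; issue SUB r3<-Add1 // r0:13,r1:Add2,r2:3,r3:Add1,r4:0
cycle 8: issue MUL r0<-Mul1 // r0:Mul1,r1:Add2,r2:3,r3:Add1,r4:0
cycle 9: CDB Add2=17 // r0:Mul1,r1:17,r2:3,r3:Add1,r4:0
cycle 10: - // r0:Mul1,r1:17,r2:3,r3:Add1,r4:0
cycle 11: CDB Add1=-17 // r0:Mul1,r1:17,r2:3,r3:-17,r4:0
cycle 12: - // r0:Mul1,r1:17,r2:3,r3:-17,r4:0
cycle 13: - // r0:Mul1,r1:17,r2:3,r3:-17,r4:0
cycle 14: - // r0:Mul1,r1:17,r2:3,r3:-17,r4:0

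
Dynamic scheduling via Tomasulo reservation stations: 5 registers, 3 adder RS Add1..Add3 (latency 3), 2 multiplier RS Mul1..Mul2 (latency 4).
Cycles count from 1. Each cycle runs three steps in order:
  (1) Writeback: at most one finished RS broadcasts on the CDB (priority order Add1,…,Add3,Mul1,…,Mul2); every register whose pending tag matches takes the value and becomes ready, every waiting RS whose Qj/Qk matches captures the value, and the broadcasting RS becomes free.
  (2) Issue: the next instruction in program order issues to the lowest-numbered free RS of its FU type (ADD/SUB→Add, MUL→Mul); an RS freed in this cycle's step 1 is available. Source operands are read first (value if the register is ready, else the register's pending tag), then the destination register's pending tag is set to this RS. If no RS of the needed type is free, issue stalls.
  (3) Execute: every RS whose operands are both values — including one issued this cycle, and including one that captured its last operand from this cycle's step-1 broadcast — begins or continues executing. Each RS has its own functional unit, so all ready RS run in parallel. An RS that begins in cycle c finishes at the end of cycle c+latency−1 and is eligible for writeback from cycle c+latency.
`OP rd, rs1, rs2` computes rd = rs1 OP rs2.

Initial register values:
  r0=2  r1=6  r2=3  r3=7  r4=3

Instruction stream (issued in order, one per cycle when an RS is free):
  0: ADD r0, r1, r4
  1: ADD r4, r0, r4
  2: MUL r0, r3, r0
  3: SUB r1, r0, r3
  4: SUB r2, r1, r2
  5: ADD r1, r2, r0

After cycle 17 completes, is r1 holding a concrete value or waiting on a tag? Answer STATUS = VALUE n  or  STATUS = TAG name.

STATUS = VALUE 116

c1: issue ADD r0<-Add1 | r0:Add1,r1:6,r2:3,r3:7,r4:3
c2: issue ADD r4<-Add2 | r0:Add1,r1:6,r2:3,r3:7,r4:Add2
c3: issue MUL r0<-Mul1 | r0:Mul1,r1:6,r2:3,r3:7,r4:Add2
c4: CDB Add1=9; issue SUB r1<-Add1 | r0:Mul1,r1:Add1,r2:3,r3:7,r4:Add2
c5: issue SUB r2<-Add3 | r0:Mul1,r1:Add1,r2:Add3,r3:7,r4:Add2
c6: stall | r0:Mul1,r1:Add1,r2:Add3,r3:7,r4:Add2
c7: CDB Add2=12; issue ADD r1<-Add2 | r0:Mul1,r1:Add2,r2:Add3,r3:7,r4:12
c8: CDB Mul1=63 | r0:63,r1:Add2,r2:Add3,r3:7,r4:12
c9: - | r0:63,r1:Add2,r2:Add3,r3:7,r4:12
c10: - | r0:63,r1:Add2,r2:Add3,r3:7,r4:12
c11: CDB Add1=56 | r0:63,r1:Add2,r2:Add3,r3:7,r4:12
c12: - | r0:63,r1:Add2,r2:Add3,r3:7,r4:12
c13: - | r0:63,r1:Add2,r2:Add3,r3:7,r4:12
c14: CDB Add3=53 | r0:63,r1:Add2,r2:53,r3:7,r4:12
c15: - | r0:63,r1:Add2,r2:53,r3:7,r4:12
c16: - | r0:63,r1:Add2,r2:53,r3:7,r4:12
c17: CDB Add2=116 | r0:63,r1:116,r2:53,r3:7,r4:12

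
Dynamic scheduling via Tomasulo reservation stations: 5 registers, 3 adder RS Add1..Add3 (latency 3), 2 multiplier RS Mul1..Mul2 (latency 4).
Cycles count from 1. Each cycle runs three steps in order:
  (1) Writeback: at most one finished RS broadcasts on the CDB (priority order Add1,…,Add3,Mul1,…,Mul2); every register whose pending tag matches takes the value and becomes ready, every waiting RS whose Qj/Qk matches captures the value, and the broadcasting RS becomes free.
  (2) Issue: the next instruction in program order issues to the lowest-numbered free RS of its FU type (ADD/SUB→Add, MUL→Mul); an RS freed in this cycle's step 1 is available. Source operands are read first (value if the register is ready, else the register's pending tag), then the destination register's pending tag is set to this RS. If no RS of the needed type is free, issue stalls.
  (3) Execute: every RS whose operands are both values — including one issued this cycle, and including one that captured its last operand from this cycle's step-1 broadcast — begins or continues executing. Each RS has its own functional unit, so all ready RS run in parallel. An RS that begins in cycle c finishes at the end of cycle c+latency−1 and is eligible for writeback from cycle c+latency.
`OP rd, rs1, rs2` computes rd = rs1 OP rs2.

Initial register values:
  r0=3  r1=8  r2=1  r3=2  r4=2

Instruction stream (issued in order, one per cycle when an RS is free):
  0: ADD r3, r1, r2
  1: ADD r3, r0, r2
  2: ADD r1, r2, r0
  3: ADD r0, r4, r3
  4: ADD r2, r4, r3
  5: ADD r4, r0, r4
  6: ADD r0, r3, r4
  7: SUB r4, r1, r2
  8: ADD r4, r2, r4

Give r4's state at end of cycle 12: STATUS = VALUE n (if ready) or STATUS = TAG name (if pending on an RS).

STATUS = TAG Add3

  c1: issue ADD r3<-Add1  regs: r0:3,r1:8,r2:1,r3:Add1,r4:2
  c2: issue ADD r3<-Add2  regs: r0:3,r1:8,r2:1,r3:Add2,r4:2
  c3: issue ADD r1<-Add3  regs: r0:3,r1:Add3,r2:1,r3:Add2,r4:2
  c4: CDB Add1=9; issue ADD r0<-Add1  regs: r0:Add1,r1:Add3,r2:1,r3:Add2,r4:2
  c5: CDB Add2=4; issue ADD r2<-Add2  regs: r0:Add1,r1:Add3,r2:Add2,r3:4,r4:2
  c6: CDB Add3=4; issue ADD r4<-Add3  regs: r0:Add1,r1:4,r2:Add2,r3:4,r4:Add3
  c7: stall  regs: r0:Add1,r1:4,r2:Add2,r3:4,r4:Add3
  c8: CDB Add1=6; issue ADD r0<-Add1  regs: r0:Add1,r1:4,r2:Add2,r3:4,r4:Add3
  c9: CDB Add2=6; issue SUB r4<-Add2  regs: r0:Add1,r1:4,r2:6,r3:4,r4:Add2
  c10: stall  regs: r0:Add1,r1:4,r2:6,r3:4,r4:Add2
  c11: CDB Add3=8; issue ADD r4<-Add3  regs: r0:Add1,r1:4,r2:6,r3:4,r4:Add3
  c12: CDB Add2=-2  regs: r0:Add1,r1:4,r2:6,r3:4,r4:Add3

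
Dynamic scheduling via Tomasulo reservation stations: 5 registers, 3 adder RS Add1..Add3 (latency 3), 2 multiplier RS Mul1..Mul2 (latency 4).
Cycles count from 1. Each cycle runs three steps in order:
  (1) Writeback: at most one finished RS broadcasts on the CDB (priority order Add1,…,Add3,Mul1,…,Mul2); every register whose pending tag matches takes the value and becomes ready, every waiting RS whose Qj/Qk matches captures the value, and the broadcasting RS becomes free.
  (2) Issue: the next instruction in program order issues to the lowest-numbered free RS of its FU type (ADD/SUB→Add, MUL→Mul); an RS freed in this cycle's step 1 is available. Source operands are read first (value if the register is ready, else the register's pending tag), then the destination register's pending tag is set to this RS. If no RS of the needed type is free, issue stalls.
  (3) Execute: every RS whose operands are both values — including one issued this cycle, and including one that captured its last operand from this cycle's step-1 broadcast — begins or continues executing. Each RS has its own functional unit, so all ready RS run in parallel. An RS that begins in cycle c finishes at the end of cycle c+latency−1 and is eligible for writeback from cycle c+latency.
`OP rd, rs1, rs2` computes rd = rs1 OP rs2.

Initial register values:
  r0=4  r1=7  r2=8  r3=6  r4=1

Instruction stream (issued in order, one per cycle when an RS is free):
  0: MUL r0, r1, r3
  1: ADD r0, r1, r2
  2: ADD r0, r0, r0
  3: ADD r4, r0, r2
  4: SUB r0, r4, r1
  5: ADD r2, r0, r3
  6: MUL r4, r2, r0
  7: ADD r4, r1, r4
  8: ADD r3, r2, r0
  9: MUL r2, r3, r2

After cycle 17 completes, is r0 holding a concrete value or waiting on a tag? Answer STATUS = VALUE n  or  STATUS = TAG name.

cycle 1: issue MUL r0<-Mul1 // r0:Mul1,r1:7,r2:8,r3:6,r4:1
cycle 2: issue ADD r0<-Add1 // r0:Add1,r1:7,r2:8,r3:6,r4:1
cycle 3: issue ADD r0<-Add2 // r0:Add2,r1:7,r2:8,r3:6,r4:1
cycle 4: issue ADD r4<-Add3 // r0:Add2,r1:7,r2:8,r3:6,r4:Add3
cycle 5: CDB Add1=15; issue SUB r0<-Add1 // r0:Add1,r1:7,r2:8,r3:6,r4:Add3
cycle 6: CDB Mul1=42; stall // r0:Add1,r1:7,r2:8,r3:6,r4:Add3
cycle 7: stall // r0:Add1,r1:7,r2:8,r3:6,r4:Add3
cycle 8: CDB Add2=30; issue ADD r2<-Add2 // r0:Add1,r1:7,r2:Add2,r3:6,r4:Add3
cycle 9: issue MUL r4<-Mul1 // r0:Add1,r1:7,r2:Add2,r3:6,r4:Mul1
cycle 10: stall // r0:Add1,r1:7,r2:Add2,r3:6,r4:Mul1
cycle 11: CDB Add3=38; issue ADD r4<-Add3 // r0:Add1,r1:7,r2:Add2,r3:6,r4:Add3
cycle 12: stall // r0:Add1,r1:7,r2:Add2,r3:6,r4:Add3
cycle 13: stall // r0:Add1,r1:7,r2:Add2,r3:6,r4:Add3
cycle 14: CDB Add1=31; issue ADD r3<-Add1 // r0:31,r1:7,r2:Add2,r3:Add1,r4:Add3
cycle 15: issue MUL r2<-Mul2 // r0:31,r1:7,r2:Mul2,r3:Add1,r4:Add3
cycle 16: - // r0:31,r1:7,r2:Mul2,r3:Add1,r4:Add3
cycle 17: CDB Add2=37 // r0:31,r1:7,r2:Mul2,r3:Add1,r4:Add3

STATUS = VALUE 31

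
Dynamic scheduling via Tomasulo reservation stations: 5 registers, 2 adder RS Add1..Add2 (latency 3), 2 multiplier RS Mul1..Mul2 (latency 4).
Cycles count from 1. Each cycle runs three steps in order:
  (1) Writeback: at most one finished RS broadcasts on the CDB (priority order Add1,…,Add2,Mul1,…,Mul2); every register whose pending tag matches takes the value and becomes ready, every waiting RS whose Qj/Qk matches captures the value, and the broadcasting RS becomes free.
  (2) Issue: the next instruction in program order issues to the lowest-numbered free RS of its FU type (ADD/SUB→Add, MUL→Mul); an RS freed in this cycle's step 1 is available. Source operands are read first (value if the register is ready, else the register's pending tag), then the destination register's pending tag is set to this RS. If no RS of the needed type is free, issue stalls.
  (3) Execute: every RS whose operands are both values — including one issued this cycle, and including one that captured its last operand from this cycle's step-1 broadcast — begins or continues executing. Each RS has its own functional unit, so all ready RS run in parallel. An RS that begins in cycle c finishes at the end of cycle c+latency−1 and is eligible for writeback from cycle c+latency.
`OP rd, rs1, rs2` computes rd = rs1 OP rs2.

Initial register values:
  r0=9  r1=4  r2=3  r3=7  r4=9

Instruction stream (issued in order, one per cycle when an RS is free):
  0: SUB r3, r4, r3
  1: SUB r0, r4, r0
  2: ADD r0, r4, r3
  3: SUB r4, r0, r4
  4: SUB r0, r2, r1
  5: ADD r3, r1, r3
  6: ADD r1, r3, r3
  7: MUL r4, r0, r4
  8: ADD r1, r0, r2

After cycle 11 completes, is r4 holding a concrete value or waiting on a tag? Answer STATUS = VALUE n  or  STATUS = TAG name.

  c1: issue SUB r3<-Add1  regs: r0:9,r1:4,r2:3,r3:Add1,r4:9
  c2: issue SUB r0<-Add2  regs: r0:Add2,r1:4,r2:3,r3:Add1,r4:9
  c3: stall  regs: r0:Add2,r1:4,r2:3,r3:Add1,r4:9
  c4: CDB Add1=2; issue ADD r0<-Add1  regs: r0:Add1,r1:4,r2:3,r3:2,r4:9
  c5: CDB Add2=0; issue SUB r4<-Add2  regs: r0:Add1,r1:4,r2:3,r3:2,r4:Add2
  c6: stall  regs: r0:Add1,r1:4,r2:3,r3:2,r4:Add2
  c7: CDB Add1=11; issue SUB r0<-Add1  regs: r0:Add1,r1:4,r2:3,r3:2,r4:Add2
  c8: stall  regs: r0:Add1,r1:4,r2:3,r3:2,r4:Add2
  c9: stall  regs: r0:Add1,r1:4,r2:3,r3:2,r4:Add2
  c10: CDB Add1=-1; issue ADD r3<-Add1  regs: r0:-1,r1:4,r2:3,r3:Add1,r4:Add2
  c11: CDB Add2=2; issue ADD r1<-Add2  regs: r0:-1,r1:Add2,r2:3,r3:Add1,r4:2

STATUS = VALUE 2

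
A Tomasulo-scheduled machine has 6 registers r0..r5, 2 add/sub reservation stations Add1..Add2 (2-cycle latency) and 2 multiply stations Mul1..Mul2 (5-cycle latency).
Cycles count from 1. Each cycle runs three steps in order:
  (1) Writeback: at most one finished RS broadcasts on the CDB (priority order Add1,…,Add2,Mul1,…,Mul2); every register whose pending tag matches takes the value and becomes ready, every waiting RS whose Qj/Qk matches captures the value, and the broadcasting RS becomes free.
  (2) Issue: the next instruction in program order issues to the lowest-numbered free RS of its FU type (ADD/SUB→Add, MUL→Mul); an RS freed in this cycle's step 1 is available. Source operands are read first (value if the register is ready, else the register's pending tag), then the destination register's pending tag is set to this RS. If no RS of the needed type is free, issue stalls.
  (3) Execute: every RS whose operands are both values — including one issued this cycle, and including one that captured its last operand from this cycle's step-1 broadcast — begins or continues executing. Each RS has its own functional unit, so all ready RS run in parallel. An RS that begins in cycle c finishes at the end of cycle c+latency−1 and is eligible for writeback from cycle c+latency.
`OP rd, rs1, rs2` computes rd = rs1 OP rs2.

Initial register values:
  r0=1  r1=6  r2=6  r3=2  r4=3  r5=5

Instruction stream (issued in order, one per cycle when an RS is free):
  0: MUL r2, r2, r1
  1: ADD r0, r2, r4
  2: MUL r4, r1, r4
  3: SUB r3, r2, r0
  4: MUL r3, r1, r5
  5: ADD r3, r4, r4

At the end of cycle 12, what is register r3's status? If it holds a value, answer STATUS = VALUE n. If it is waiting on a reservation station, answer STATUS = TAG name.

c1: issue MUL r2<-Mul1 | r0:1,r1:6,r2:Mul1,r3:2,r4:3,r5:5
c2: issue ADD r0<-Add1 | r0:Add1,r1:6,r2:Mul1,r3:2,r4:3,r5:5
c3: issue MUL r4<-Mul2 | r0:Add1,r1:6,r2:Mul1,r3:2,r4:Mul2,r5:5
c4: issue SUB r3<-Add2 | r0:Add1,r1:6,r2:Mul1,r3:Add2,r4:Mul2,r5:5
c5: stall | r0:Add1,r1:6,r2:Mul1,r3:Add2,r4:Mul2,r5:5
c6: CDB Mul1=36; issue MUL r3<-Mul1 | r0:Add1,r1:6,r2:36,r3:Mul1,r4:Mul2,r5:5
c7: stall | r0:Add1,r1:6,r2:36,r3:Mul1,r4:Mul2,r5:5
c8: CDB Add1=39; issue ADD r3<-Add1 | r0:39,r1:6,r2:36,r3:Add1,r4:Mul2,r5:5
c9: CDB Mul2=18 | r0:39,r1:6,r2:36,r3:Add1,r4:18,r5:5
c10: CDB Add2=-3 | r0:39,r1:6,r2:36,r3:Add1,r4:18,r5:5
c11: CDB Add1=36 | r0:39,r1:6,r2:36,r3:36,r4:18,r5:5
c12: CDB Mul1=30 | r0:39,r1:6,r2:36,r3:36,r4:18,r5:5

STATUS = VALUE 36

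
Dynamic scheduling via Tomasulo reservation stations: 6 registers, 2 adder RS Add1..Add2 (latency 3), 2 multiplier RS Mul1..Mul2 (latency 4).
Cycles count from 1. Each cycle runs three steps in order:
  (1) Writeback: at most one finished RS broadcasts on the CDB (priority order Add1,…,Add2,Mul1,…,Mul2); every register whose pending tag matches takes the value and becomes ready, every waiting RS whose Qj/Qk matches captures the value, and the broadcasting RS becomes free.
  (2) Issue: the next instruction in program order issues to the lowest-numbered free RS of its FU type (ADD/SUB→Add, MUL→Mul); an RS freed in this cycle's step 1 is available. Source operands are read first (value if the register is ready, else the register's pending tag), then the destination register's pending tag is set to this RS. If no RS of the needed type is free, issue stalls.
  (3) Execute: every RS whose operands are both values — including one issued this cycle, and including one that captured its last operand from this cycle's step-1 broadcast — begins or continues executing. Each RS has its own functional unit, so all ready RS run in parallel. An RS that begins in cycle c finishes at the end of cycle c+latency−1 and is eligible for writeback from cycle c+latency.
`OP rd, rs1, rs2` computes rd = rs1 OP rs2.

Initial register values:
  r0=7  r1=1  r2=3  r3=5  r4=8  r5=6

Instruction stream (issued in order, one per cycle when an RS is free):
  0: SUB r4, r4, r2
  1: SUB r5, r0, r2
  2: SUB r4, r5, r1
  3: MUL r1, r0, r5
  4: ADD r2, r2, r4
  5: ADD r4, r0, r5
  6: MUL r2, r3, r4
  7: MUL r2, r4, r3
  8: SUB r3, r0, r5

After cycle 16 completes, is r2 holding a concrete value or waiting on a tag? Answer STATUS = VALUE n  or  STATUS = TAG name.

STATUS = VALUE 55

  c1: issue SUB r4<-Add1  regs: r0:7,r1:1,r2:3,r3:5,r4:Add1,r5:6
  c2: issue SUB r5<-Add2  regs: r0:7,r1:1,r2:3,r3:5,r4:Add1,r5:Add2
  c3: stall  regs: r0:7,r1:1,r2:3,r3:5,r4:Add1,r5:Add2
  c4: CDB Add1=5; issue SUB r4<-Add1  regs: r0:7,r1:1,r2:3,r3:5,r4:Add1,r5:Add2
  c5: CDB Add2=4; issue MUL r1<-Mul1  regs: r0:7,r1:Mul1,r2:3,r3:5,r4:Add1,r5:4
  c6: issue ADD r2<-Add2  regs: r0:7,r1:Mul1,r2:Add2,r3:5,r4:Add1,r5:4
  c7: stall  regs: r0:7,r1:Mul1,r2:Add2,r3:5,r4:Add1,r5:4
  c8: CDB Add1=3; issue ADD r4<-Add1  regs: r0:7,r1:Mul1,r2:Add2,r3:5,r4:Add1,r5:4
  c9: CDB Mul1=28; issue MUL r2<-Mul1  regs: r0:7,r1:28,r2:Mul1,r3:5,r4:Add1,r5:4
  c10: issue MUL r2<-Mul2  regs: r0:7,r1:28,r2:Mul2,r3:5,r4:Add1,r5:4
  c11: CDB Add1=11; issue SUB r3<-Add1  regs: r0:7,r1:28,r2:Mul2,r3:Add1,r4:11,r5:4
  c12: CDB Add2=6  regs: r0:7,r1:28,r2:Mul2,r3:Add1,r4:11,r5:4
  c13: -  regs: r0:7,r1:28,r2:Mul2,r3:Add1,r4:11,r5:4
  c14: CDB Add1=3  regs: r0:7,r1:28,r2:Mul2,r3:3,r4:11,r5:4
  c15: CDB Mul1=55  regs: r0:7,r1:28,r2:Mul2,r3:3,r4:11,r5:4
  c16: CDB Mul2=55  regs: r0:7,r1:28,r2:55,r3:3,r4:11,r5:4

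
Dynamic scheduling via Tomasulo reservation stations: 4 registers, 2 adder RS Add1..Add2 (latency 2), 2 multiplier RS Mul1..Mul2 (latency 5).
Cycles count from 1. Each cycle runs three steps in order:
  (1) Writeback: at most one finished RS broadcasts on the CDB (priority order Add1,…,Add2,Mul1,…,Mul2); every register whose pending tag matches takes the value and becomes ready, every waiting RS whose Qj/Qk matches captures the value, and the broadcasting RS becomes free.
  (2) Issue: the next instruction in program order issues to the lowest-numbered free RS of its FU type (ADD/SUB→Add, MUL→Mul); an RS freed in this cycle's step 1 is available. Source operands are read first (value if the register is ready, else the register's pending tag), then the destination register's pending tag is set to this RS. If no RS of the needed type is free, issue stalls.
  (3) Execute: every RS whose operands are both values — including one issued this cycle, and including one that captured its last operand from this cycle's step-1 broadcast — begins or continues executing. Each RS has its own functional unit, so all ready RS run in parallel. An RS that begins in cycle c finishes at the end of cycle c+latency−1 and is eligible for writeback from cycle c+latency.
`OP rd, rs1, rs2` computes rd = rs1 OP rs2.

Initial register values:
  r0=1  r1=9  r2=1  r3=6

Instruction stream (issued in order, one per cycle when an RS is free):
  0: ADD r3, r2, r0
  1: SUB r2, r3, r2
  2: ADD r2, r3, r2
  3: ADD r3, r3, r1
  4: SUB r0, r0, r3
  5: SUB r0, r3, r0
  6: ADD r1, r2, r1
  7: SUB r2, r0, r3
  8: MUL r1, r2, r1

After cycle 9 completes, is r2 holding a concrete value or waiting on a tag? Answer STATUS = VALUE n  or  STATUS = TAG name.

STATUS = VALUE 3

  c1: issue ADD r3<-Add1  regs: r0:1,r1:9,r2:1,r3:Add1
  c2: issue SUB r2<-Add2  regs: r0:1,r1:9,r2:Add2,r3:Add1
  c3: CDB Add1=2; issue ADD r2<-Add1  regs: r0:1,r1:9,r2:Add1,r3:2
  c4: stall  regs: r0:1,r1:9,r2:Add1,r3:2
  c5: CDB Add2=1; issue ADD r3<-Add2  regs: r0:1,r1:9,r2:Add1,r3:Add2
  c6: stall  regs: r0:1,r1:9,r2:Add1,r3:Add2
  c7: CDB Add1=3; issue SUB r0<-Add1  regs: r0:Add1,r1:9,r2:3,r3:Add2
  c8: CDB Add2=11; issue SUB r0<-Add2  regs: r0:Add2,r1:9,r2:3,r3:11
  c9: stall  regs: r0:Add2,r1:9,r2:3,r3:11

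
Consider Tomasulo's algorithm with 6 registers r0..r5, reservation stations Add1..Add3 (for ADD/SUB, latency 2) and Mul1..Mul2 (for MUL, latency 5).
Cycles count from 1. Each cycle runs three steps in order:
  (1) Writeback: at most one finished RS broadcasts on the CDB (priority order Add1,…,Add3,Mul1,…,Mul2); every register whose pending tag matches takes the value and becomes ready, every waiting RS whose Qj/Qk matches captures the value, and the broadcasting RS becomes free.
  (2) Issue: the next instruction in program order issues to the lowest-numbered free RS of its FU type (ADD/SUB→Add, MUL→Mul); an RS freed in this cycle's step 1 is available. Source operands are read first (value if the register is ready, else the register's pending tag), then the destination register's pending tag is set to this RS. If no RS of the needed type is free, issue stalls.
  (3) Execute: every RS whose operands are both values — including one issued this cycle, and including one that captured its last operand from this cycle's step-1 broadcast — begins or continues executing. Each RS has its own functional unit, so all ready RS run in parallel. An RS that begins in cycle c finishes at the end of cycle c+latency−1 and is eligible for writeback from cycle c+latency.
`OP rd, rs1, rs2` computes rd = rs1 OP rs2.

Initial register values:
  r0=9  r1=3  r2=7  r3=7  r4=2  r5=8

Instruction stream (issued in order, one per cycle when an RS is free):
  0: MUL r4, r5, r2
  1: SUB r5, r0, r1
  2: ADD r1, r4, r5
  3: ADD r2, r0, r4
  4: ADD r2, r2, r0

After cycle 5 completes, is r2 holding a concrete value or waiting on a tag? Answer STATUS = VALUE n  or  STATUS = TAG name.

STATUS = TAG Add3

  c1: issue MUL r4<-Mul1  regs: r0:9,r1:3,r2:7,r3:7,r4:Mul1,r5:8
  c2: issue SUB r5<-Add1  regs: r0:9,r1:3,r2:7,r3:7,r4:Mul1,r5:Add1
  c3: issue ADD r1<-Add2  regs: r0:9,r1:Add2,r2:7,r3:7,r4:Mul1,r5:Add1
  c4: CDB Add1=6; issue ADD r2<-Add1  regs: r0:9,r1:Add2,r2:Add1,r3:7,r4:Mul1,r5:6
  c5: issue ADD r2<-Add3  regs: r0:9,r1:Add2,r2:Add3,r3:7,r4:Mul1,r5:6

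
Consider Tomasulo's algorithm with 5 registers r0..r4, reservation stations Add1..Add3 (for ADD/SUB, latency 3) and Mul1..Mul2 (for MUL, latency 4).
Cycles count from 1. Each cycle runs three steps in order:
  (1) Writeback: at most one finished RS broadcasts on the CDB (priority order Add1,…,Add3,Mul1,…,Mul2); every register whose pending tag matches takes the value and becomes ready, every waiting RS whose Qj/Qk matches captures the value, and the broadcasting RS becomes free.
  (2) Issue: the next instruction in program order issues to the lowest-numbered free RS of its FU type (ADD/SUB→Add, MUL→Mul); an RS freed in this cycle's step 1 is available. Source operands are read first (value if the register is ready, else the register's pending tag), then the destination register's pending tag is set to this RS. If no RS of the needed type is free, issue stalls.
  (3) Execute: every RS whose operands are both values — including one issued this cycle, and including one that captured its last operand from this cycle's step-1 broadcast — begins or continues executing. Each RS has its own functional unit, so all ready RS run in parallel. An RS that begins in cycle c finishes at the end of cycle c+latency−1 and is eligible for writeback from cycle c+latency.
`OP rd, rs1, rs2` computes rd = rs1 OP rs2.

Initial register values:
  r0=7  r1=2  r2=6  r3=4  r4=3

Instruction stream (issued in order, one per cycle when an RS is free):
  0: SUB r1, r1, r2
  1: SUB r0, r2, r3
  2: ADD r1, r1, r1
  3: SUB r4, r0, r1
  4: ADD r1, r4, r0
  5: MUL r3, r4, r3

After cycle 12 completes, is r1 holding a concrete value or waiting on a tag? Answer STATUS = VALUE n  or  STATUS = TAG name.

STATUS = TAG Add2

c1: issue SUB r1<-Add1 | r0:7,r1:Add1,r2:6,r3:4,r4:3
c2: issue SUB r0<-Add2 | r0:Add2,r1:Add1,r2:6,r3:4,r4:3
c3: issue ADD r1<-Add3 | r0:Add2,r1:Add3,r2:6,r3:4,r4:3
c4: CDB Add1=-4; issue SUB r4<-Add1 | r0:Add2,r1:Add3,r2:6,r3:4,r4:Add1
c5: CDB Add2=2; issue ADD r1<-Add2 | r0:2,r1:Add2,r2:6,r3:4,r4:Add1
c6: issue MUL r3<-Mul1 | r0:2,r1:Add2,r2:6,r3:Mul1,r4:Add1
c7: CDB Add3=-8 | r0:2,r1:Add2,r2:6,r3:Mul1,r4:Add1
c8: - | r0:2,r1:Add2,r2:6,r3:Mul1,r4:Add1
c9: - | r0:2,r1:Add2,r2:6,r3:Mul1,r4:Add1
c10: CDB Add1=10 | r0:2,r1:Add2,r2:6,r3:Mul1,r4:10
c11: - | r0:2,r1:Add2,r2:6,r3:Mul1,r4:10
c12: - | r0:2,r1:Add2,r2:6,r3:Mul1,r4:10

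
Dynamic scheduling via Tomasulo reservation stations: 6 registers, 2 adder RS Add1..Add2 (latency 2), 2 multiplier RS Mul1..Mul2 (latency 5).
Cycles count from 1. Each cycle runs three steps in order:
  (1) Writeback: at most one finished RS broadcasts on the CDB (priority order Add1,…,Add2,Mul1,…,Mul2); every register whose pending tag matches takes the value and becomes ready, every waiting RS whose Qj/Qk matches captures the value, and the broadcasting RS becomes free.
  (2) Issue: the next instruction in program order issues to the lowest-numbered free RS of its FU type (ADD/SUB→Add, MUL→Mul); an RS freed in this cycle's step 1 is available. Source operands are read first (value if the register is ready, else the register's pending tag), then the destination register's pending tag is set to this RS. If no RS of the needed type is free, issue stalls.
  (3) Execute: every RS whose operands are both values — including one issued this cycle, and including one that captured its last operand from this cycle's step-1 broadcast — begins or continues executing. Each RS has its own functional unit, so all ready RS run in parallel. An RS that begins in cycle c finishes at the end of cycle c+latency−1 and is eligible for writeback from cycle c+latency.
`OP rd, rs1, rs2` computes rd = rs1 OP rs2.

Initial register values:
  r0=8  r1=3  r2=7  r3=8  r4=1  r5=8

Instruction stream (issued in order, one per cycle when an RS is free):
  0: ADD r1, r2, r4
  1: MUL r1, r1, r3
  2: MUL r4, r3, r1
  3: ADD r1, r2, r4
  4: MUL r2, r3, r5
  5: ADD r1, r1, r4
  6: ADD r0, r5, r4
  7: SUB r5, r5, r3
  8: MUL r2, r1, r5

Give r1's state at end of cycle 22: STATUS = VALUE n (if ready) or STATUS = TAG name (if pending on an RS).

STATUS = VALUE 1031

c1: issue ADD r1<-Add1 | r0:8,r1:Add1,r2:7,r3:8,r4:1,r5:8
c2: issue MUL r1<-Mul1 | r0:8,r1:Mul1,r2:7,r3:8,r4:1,r5:8
c3: CDB Add1=8; issue MUL r4<-Mul2 | r0:8,r1:Mul1,r2:7,r3:8,r4:Mul2,r5:8
c4: issue ADD r1<-Add1 | r0:8,r1:Add1,r2:7,r3:8,r4:Mul2,r5:8
c5: stall | r0:8,r1:Add1,r2:7,r3:8,r4:Mul2,r5:8
c6: stall | r0:8,r1:Add1,r2:7,r3:8,r4:Mul2,r5:8
c7: stall | r0:8,r1:Add1,r2:7,r3:8,r4:Mul2,r5:8
c8: CDB Mul1=64; issue MUL r2<-Mul1 | r0:8,r1:Add1,r2:Mul1,r3:8,r4:Mul2,r5:8
c9: issue ADD r1<-Add2 | r0:8,r1:Add2,r2:Mul1,r3:8,r4:Mul2,r5:8
c10: stall | r0:8,r1:Add2,r2:Mul1,r3:8,r4:Mul2,r5:8
c11: stall | r0:8,r1:Add2,r2:Mul1,r3:8,r4:Mul2,r5:8
c12: stall | r0:8,r1:Add2,r2:Mul1,r3:8,r4:Mul2,r5:8
c13: CDB Mul1=64; stall | r0:8,r1:Add2,r2:64,r3:8,r4:Mul2,r5:8
c14: CDB Mul2=512; stall | r0:8,r1:Add2,r2:64,r3:8,r4:512,r5:8
c15: stall | r0:8,r1:Add2,r2:64,r3:8,r4:512,r5:8
c16: CDB Add1=519; issue ADD r0<-Add1 | r0:Add1,r1:Add2,r2:64,r3:8,r4:512,r5:8
c17: stall | r0:Add1,r1:Add2,r2:64,r3:8,r4:512,r5:8
c18: CDB Add1=520; issue SUB r5<-Add1 | r0:520,r1:Add2,r2:64,r3:8,r4:512,r5:Add1
c19: CDB Add2=1031; issue MUL r2<-Mul1 | r0:520,r1:1031,r2:Mul1,r3:8,r4:512,r5:Add1
c20: CDB Add1=0 | r0:520,r1:1031,r2:Mul1,r3:8,r4:512,r5:0
c21: - | r0:520,r1:1031,r2:Mul1,r3:8,r4:512,r5:0
c22: - | r0:520,r1:1031,r2:Mul1,r3:8,r4:512,r5:0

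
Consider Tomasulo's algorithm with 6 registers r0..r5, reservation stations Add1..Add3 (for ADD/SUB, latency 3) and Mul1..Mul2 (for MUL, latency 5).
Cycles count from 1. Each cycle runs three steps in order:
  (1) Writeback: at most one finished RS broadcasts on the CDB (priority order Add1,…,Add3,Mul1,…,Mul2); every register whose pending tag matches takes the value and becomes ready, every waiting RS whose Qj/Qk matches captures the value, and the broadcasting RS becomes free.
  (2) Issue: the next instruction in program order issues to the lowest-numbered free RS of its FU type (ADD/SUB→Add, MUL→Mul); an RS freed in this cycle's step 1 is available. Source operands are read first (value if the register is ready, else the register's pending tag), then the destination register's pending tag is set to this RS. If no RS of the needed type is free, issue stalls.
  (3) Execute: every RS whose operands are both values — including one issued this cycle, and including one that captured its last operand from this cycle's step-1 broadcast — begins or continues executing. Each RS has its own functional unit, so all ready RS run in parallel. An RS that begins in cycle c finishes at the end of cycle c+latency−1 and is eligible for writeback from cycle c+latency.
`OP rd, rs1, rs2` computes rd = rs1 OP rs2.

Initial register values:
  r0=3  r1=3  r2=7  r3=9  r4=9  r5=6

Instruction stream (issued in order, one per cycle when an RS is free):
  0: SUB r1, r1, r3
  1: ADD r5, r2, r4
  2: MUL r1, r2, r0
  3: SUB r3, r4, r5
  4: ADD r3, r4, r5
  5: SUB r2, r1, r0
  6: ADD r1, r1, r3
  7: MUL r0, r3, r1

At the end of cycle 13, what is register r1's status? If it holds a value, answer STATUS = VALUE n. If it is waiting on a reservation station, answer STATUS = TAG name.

  c1: issue SUB r1<-Add1  regs: r0:3,r1:Add1,r2:7,r3:9,r4:9,r5:6
  c2: issue ADD r5<-Add2  regs: r0:3,r1:Add1,r2:7,r3:9,r4:9,r5:Add2
  c3: issue MUL r1<-Mul1  regs: r0:3,r1:Mul1,r2:7,r3:9,r4:9,r5:Add2
  c4: CDB Add1=-6; issue SUB r3<-Add1  regs: r0:3,r1:Mul1,r2:7,r3:Add1,r4:9,r5:Add2
  c5: CDB Add2=16; issue ADD r3<-Add2  regs: r0:3,r1:Mul1,r2:7,r3:Add2,r4:9,r5:16
  c6: issue SUB r2<-Add3  regs: r0:3,r1:Mul1,r2:Add3,r3:Add2,r4:9,r5:16
  c7: stall  regs: r0:3,r1:Mul1,r2:Add3,r3:Add2,r4:9,r5:16
  c8: CDB Add1=-7; issue ADD r1<-Add1  regs: r0:3,r1:Add1,r2:Add3,r3:Add2,r4:9,r5:16
  c9: CDB Add2=25; issue MUL r0<-Mul2  regs: r0:Mul2,r1:Add1,r2:Add3,r3:25,r4:9,r5:16
  c10: CDB Mul1=21  regs: r0:Mul2,r1:Add1,r2:Add3,r3:25,r4:9,r5:16
  c11: -  regs: r0:Mul2,r1:Add1,r2:Add3,r3:25,r4:9,r5:16
  c12: -  regs: r0:Mul2,r1:Add1,r2:Add3,r3:25,r4:9,r5:16
  c13: CDB Add1=46  regs: r0:Mul2,r1:46,r2:Add3,r3:25,r4:9,r5:16

STATUS = VALUE 46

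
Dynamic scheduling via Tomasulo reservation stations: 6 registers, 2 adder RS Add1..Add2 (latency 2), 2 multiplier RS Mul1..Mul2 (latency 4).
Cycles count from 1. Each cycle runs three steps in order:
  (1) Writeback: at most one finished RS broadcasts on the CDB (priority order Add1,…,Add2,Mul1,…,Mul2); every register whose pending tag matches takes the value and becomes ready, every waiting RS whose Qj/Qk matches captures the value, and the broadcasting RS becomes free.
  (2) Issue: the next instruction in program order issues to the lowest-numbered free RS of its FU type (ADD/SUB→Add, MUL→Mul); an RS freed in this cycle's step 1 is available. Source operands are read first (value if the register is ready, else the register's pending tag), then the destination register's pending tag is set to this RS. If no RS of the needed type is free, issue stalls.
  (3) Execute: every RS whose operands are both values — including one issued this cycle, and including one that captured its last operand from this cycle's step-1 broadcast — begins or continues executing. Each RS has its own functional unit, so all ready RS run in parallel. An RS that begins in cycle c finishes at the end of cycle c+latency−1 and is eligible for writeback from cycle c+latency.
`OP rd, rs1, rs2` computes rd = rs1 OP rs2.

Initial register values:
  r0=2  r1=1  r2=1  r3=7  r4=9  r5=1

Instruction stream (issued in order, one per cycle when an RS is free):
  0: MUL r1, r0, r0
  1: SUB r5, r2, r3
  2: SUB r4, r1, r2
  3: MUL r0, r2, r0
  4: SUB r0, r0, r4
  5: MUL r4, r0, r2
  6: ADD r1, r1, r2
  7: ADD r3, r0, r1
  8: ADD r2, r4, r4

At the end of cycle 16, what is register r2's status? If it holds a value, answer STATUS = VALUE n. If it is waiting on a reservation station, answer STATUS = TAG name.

STATUS = VALUE -2

cycle 1: issue MUL r1<-Mul1 // r0:2,r1:Mul1,r2:1,r3:7,r4:9,r5:1
cycle 2: issue SUB r5<-Add1 // r0:2,r1:Mul1,r2:1,r3:7,r4:9,r5:Add1
cycle 3: issue SUB r4<-Add2 // r0:2,r1:Mul1,r2:1,r3:7,r4:Add2,r5:Add1
cycle 4: CDB Add1=-6; issue MUL r0<-Mul2 // r0:Mul2,r1:Mul1,r2:1,r3:7,r4:Add2,r5:-6
cycle 5: CDB Mul1=4; issue SUB r0<-Add1 // r0:Add1,r1:4,r2:1,r3:7,r4:Add2,r5:-6
cycle 6: issue MUL r4<-Mul1 // r0:Add1,r1:4,r2:1,r3:7,r4:Mul1,r5:-6
cycle 7: CDB Add2=3; issue ADD r1<-Add2 // r0:Add1,r1:Add2,r2:1,r3:7,r4:Mul1,r5:-6
cycle 8: CDB Mul2=2; stall // r0:Add1,r1:Add2,r2:1,r3:7,r4:Mul1,r5:-6
cycle 9: CDB Add2=5; issue ADD r3<-Add2 // r0:Add1,r1:5,r2:1,r3:Add2,r4:Mul1,r5:-6
cycle 10: CDB Add1=-1; issue ADD r2<-Add1 // r0:-1,r1:5,r2:Add1,r3:Add2,r4:Mul1,r5:-6
cycle 11: - // r0:-1,r1:5,r2:Add1,r3:Add2,r4:Mul1,r5:-6
cycle 12: CDB Add2=4 // r0:-1,r1:5,r2:Add1,r3:4,r4:Mul1,r5:-6
cycle 13: - // r0:-1,r1:5,r2:Add1,r3:4,r4:Mul1,r5:-6
cycle 14: CDB Mul1=-1 // r0:-1,r1:5,r2:Add1,r3:4,r4:-1,r5:-6
cycle 15: - // r0:-1,r1:5,r2:Add1,r3:4,r4:-1,r5:-6
cycle 16: CDB Add1=-2 // r0:-1,r1:5,r2:-2,r3:4,r4:-1,r5:-6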